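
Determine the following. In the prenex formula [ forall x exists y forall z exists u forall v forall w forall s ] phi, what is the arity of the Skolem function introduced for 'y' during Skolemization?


Quantifier prefix: forall x exists y forall z exists u forall v forall w forall s
'y' is existentially quantified at position 2.
Universal variables preceding it: x
Skolem function arity = 1

1


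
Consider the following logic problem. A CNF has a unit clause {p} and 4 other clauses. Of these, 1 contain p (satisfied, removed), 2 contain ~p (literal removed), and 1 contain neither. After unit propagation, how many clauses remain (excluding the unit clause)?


Satisfied (removed): 1
Shortened (remain): 2
Unchanged (remain): 1
Remaining = 2 + 1 = 3

3


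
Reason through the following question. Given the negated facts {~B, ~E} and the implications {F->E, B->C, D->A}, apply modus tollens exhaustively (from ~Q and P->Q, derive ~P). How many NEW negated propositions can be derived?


Initial negated facts: {~B, ~E}
Apply modus tollens to closure:
  ~E and F->E  =>  ~F
Final negated: {~B, ~E, ~F}
New negations: {~F}
Count = 1

1


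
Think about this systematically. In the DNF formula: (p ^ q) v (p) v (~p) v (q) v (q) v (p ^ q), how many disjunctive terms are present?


A DNF formula is a disjunction of terms (conjunctions).
Terms are separated by v.
Counting the disjuncts: 6 terms.

6


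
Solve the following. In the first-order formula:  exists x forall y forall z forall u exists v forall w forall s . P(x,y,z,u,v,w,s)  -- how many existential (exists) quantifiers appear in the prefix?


Quantifier prefix: exists x forall y forall z forall u exists v forall w forall s
Mark each quantifier type:
  E U U U E U U
Universal count = 5, Existential count = 2
Asked for existential (exists) quantifiers: 2

2


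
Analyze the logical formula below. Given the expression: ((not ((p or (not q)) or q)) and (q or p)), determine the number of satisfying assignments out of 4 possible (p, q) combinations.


Check all 4 assignments:
p=0, q=0: 0
p=0, q=1: 0
p=1, q=0: 0
p=1, q=1: 0
Count of True = 0

0


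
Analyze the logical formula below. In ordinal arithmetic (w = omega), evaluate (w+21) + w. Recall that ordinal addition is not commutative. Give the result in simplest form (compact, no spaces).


Compute (w+21) + w.
Ordinal + is associative but NOT commutative; for finite n>0, n + w = w but w + n stays w+n.
(w+21) + w = w + (21+w) = w + w = w*2 (the finite tail 21 is absorbed by the right w).
Result = w*2

w*2


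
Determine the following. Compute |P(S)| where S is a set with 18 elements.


The power set of a set with n elements has 2^n elements.
|P(S)| = 2^18 = 262144

262144


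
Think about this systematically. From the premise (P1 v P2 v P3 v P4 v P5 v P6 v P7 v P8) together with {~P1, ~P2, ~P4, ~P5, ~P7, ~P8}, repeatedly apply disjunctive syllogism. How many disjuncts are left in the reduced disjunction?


Original disjuncts (8): P1, P2, P3, P4, P5, P6, P7, P8
Negated (eliminate): ~P1, ~P2, ~P4, ~P5, ~P7, ~P8
Remaining disjuncts: P3, P6
Count = 8 - 6 = 2

2


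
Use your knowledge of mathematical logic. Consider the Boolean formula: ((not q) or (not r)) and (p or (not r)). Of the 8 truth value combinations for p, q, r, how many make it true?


Evaluate all 8 assignments for p, q, r:
p=0, q=0, r=0: 1
p=0, q=0, r=1: 0
p=0, q=1, r=0: 1
p=0, q=1, r=1: 0
p=1, q=0, r=0: 1
p=1, q=0, r=1: 1
p=1, q=1, r=0: 1
p=1, q=1, r=1: 0
Satisfying count = 5

5


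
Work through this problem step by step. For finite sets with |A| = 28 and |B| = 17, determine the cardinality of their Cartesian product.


The Cartesian product A x B contains all ordered pairs (a, b).
|A x B| = |A| * |B| = 28 * 17 = 476

476


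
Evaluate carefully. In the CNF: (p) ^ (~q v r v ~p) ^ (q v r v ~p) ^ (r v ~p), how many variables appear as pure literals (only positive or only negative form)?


Check each variable for pure literal status:
p: mixed (not pure)
q: mixed (not pure)
r: pure positive
Pure literal count = 1

1


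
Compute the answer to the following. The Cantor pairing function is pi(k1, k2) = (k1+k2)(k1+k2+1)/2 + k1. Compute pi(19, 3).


k1 + k2 = 22
(k1+k2)(k1+k2+1)/2 = 22 * 23 / 2 = 253
pi = 253 + 19 = 272

272


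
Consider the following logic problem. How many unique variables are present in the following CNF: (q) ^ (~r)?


Identify each variable that appears in the formula.
Variables found: q, r
Count = 2

2


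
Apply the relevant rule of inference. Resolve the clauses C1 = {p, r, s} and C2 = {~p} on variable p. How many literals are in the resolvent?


Remove p from C1 and ~p from C2.
C1 remainder: {r, s}
C2 remainder: {}
Union (resolvent): {r, s}
Resolvent has 2 literal(s).

2


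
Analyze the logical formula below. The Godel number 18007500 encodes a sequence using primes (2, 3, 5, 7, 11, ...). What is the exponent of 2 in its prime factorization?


Factorize 18007500 by dividing by 2 repeatedly.
Division steps: 2 divides 18007500 exactly 2 time(s).
Exponent of 2 = 2

2


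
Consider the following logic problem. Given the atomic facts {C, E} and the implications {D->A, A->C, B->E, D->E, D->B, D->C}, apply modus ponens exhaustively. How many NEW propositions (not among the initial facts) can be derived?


Initial facts: {C, E}
Apply modus ponens to closure:
  (no implication fires)
Final known: {C, E}
New propositions: {(none)}
Count = 0

0


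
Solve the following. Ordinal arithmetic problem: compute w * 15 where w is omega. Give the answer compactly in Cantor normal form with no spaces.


Compute w * 15.
Ordinal * is associative and left-distributive over +, but NOT commutative; for finite n>1, n*w = w but w*n stays w*n.
w * 15 means 15 copies of w concatenated: w*15.
Result = w*15

w*15


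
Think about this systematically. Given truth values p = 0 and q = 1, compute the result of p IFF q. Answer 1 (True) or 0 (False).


p = 0, q = 1
Operation: p IFF q
Evaluate: 0 IFF 1 = 0

0


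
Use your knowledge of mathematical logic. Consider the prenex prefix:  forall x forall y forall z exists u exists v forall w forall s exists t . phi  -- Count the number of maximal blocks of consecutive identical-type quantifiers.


Quantifier-type sequence: A A A E E A A E  (A=forall, E=exists)
Group into maximal same-type runs:
  Ax3 | Ex2 | Ax2 | Ex1
Number of blocks = 4

4


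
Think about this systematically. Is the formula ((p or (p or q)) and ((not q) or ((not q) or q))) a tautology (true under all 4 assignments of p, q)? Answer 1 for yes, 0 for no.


Check all 4 assignments:
p=0, q=0: 0
p=0, q=1: 1
p=1, q=0: 1
p=1, q=1: 1
Satisfying count = 3/4.
Tautology iff count = 4: no.

0


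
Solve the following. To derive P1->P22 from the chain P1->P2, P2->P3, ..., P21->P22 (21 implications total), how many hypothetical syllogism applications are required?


With 21 implications in a chain connecting 22 propositions:
P1->P2, P2->P3, ..., P21->P22
Steps needed = (number of implications) - 1 = 21 - 1 = 20

20


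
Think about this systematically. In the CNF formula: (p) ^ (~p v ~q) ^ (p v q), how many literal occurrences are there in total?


Counting literals in each clause:
Clause 1: 1 literal(s)
Clause 2: 2 literal(s)
Clause 3: 2 literal(s)
Total = 5

5


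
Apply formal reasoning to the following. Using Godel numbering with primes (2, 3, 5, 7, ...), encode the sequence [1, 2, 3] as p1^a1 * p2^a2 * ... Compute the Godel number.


Encode each element as an exponent of the corresponding prime:
  2^1 = 2
  3^2 = 9
  5^3 = 125
Product = 2 * 9 * 125 = 2250

2250


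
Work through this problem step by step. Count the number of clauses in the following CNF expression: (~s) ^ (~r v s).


A CNF formula is a conjunction of clauses.
Clauses are separated by ^.
Counting the conjuncts: 2 clauses.

2


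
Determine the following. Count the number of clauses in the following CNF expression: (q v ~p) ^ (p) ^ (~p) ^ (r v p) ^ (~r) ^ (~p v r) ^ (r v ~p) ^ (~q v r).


A CNF formula is a conjunction of clauses.
Clauses are separated by ^.
Counting the conjuncts: 8 clauses.

8


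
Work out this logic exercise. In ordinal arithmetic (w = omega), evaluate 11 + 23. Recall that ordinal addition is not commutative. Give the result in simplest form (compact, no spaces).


Compute 11 + 23.
Ordinal + is associative but NOT commutative; for finite n>0, n + w = w but w + n stays w+n.
Both operands finite; ordinal + agrees with natural +: 11 + 23 = 34.
Result = 34

34


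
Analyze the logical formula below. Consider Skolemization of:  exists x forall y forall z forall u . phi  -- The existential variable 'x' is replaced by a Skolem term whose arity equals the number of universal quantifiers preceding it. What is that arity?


Quantifier prefix: exists x forall y forall z forall u
'x' is existentially quantified at position 1.
No universal quantifiers precede it.
Skolem function arity = 0 (a Skolem constant)

0


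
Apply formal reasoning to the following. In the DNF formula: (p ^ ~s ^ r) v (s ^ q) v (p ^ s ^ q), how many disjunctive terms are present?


A DNF formula is a disjunction of terms (conjunctions).
Terms are separated by v.
Counting the disjuncts: 3 terms.

3


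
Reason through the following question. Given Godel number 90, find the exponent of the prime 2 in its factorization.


Factorize 90 by dividing by 2 repeatedly.
Division steps: 2 divides 90 exactly 1 time(s).
Exponent of 2 = 1

1


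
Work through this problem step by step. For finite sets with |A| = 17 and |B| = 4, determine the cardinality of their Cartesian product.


The Cartesian product A x B contains all ordered pairs (a, b).
|A x B| = |A| * |B| = 17 * 4 = 68

68


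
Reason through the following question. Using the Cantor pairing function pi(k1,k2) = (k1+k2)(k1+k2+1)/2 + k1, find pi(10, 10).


k1 + k2 = 20
(k1+k2)(k1+k2+1)/2 = 20 * 21 / 2 = 210
pi = 210 + 10 = 220

220


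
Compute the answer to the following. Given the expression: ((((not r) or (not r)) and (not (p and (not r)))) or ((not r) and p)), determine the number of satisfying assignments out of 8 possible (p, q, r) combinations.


Check all 8 assignments:
p=0, q=0, r=0: 1
p=0, q=0, r=1: 0
p=0, q=1, r=0: 1
p=0, q=1, r=1: 0
p=1, q=0, r=0: 1
p=1, q=0, r=1: 0
p=1, q=1, r=0: 1
p=1, q=1, r=1: 0
Count of True = 4

4


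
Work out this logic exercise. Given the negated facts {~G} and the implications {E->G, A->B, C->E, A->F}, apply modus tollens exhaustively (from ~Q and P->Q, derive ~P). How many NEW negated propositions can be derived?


Initial negated facts: {~G}
Apply modus tollens to closure:
  ~G and E->G  =>  ~E
  ~E and C->E  =>  ~C
Final negated: {~C, ~E, ~G}
New negations: {~C, ~E}
Count = 2

2


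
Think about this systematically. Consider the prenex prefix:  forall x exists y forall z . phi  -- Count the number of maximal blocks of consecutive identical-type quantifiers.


Quantifier-type sequence: A E A  (A=forall, E=exists)
Group into maximal same-type runs:
  Ax1 | Ex1 | Ax1
Number of blocks = 3

3


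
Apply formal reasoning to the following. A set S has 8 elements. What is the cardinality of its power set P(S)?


The power set of a set with n elements has 2^n elements.
|P(S)| = 2^8 = 256

256


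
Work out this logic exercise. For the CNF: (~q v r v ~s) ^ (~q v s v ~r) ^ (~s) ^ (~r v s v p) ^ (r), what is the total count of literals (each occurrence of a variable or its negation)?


Counting literals in each clause:
Clause 1: 3 literal(s)
Clause 2: 3 literal(s)
Clause 3: 1 literal(s)
Clause 4: 3 literal(s)
Clause 5: 1 literal(s)
Total = 11

11


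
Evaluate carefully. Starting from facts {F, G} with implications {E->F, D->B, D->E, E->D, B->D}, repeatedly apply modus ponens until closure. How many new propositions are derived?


Initial facts: {F, G}
Apply modus ponens to closure:
  (no implication fires)
Final known: {F, G}
New propositions: {(none)}
Count = 0

0


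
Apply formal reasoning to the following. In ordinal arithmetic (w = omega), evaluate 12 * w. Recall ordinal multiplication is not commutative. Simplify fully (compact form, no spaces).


Compute 12 * w.
Ordinal * is associative and left-distributive over +, but NOT commutative; for finite n>1, n*w = w but w*n stays w*n.
For finite n>0, n * w = sup{n*k : k<w} = w. So 12 * w = w.
Result = w

w


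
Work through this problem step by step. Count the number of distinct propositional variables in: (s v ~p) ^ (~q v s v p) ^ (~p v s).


Identify each variable that appears in the formula.
Variables found: p, q, s
Count = 3

3


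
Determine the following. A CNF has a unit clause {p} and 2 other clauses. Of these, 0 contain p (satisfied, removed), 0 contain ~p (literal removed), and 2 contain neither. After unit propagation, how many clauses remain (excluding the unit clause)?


Satisfied (removed): 0
Shortened (remain): 0
Unchanged (remain): 2
Remaining = 0 + 2 = 2

2


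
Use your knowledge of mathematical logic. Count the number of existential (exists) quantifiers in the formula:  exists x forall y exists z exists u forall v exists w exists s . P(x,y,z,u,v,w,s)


Quantifier prefix: exists x forall y exists z exists u forall v exists w exists s
Mark each quantifier type:
  E U E E U E E
Universal count = 2, Existential count = 5
Asked for existential (exists) quantifiers: 5

5


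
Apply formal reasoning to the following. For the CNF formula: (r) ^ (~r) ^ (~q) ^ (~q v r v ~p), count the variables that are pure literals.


Check each variable for pure literal status:
p: pure negative
q: pure negative
r: mixed (not pure)
Pure literal count = 2

2


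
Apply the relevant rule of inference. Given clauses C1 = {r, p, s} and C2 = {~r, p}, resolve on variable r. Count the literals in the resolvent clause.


Remove r from C1 and ~r from C2.
C1 remainder: {p, s}
C2 remainder: {p}
Union (resolvent): {p, s}
Resolvent has 2 literal(s).

2


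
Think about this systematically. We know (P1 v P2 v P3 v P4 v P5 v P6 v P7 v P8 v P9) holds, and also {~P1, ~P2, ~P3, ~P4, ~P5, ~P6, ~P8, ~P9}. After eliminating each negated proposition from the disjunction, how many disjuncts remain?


Original disjuncts (9): P1, P2, P3, P4, P5, P6, P7, P8, P9
Negated (eliminate): ~P1, ~P2, ~P3, ~P4, ~P5, ~P6, ~P8, ~P9
Remaining disjuncts: P7
Count = 9 - 8 = 1

1


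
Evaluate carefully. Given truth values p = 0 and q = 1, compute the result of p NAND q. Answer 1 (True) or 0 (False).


p = 0, q = 1
Operation: p NAND q
Evaluate: 0 NAND 1 = 1

1


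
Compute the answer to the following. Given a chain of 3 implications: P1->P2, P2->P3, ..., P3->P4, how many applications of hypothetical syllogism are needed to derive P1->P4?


With 3 implications in a chain connecting 4 propositions:
P1->P2, P2->P3, ..., P3->P4
Steps needed = (number of implications) - 1 = 3 - 1 = 2

2


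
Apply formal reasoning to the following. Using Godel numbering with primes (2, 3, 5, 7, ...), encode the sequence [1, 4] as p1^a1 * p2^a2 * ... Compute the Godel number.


Encode each element as an exponent of the corresponding prime:
  2^1 = 2
  3^4 = 81
Product = 2 * 81 = 162

162


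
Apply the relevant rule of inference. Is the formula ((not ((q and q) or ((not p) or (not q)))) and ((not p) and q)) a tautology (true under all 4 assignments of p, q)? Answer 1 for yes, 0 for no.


Check all 4 assignments:
p=0, q=0: 0
p=0, q=1: 0
p=1, q=0: 0
p=1, q=1: 0
Satisfying count = 0/4.
Tautology iff count = 4: no.

0


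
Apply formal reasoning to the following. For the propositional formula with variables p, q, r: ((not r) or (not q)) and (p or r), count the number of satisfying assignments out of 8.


Evaluate all 8 assignments for p, q, r:
p=0, q=0, r=0: 0
p=0, q=0, r=1: 1
p=0, q=1, r=0: 0
p=0, q=1, r=1: 0
p=1, q=0, r=0: 1
p=1, q=0, r=1: 1
p=1, q=1, r=0: 1
p=1, q=1, r=1: 0
Satisfying count = 4

4


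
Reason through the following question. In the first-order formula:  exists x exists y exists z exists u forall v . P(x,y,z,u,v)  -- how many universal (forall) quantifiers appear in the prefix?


Quantifier prefix: exists x exists y exists z exists u forall v
Mark each quantifier type:
  E E E E U
Universal count = 1, Existential count = 4
Asked for universal (forall) quantifiers: 1

1


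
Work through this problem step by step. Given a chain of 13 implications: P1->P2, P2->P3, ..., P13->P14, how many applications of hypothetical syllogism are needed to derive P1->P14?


With 13 implications in a chain connecting 14 propositions:
P1->P2, P2->P3, ..., P13->P14
Steps needed = (number of implications) - 1 = 13 - 1 = 12

12


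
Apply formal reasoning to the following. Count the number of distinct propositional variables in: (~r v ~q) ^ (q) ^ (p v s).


Identify each variable that appears in the formula.
Variables found: p, q, r, s
Count = 4

4


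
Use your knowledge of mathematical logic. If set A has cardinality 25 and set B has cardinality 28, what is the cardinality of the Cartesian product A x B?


The Cartesian product A x B contains all ordered pairs (a, b).
|A x B| = |A| * |B| = 25 * 28 = 700

700


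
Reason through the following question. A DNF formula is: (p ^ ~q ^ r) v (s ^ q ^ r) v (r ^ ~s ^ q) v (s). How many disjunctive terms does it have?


A DNF formula is a disjunction of terms (conjunctions).
Terms are separated by v.
Counting the disjuncts: 4 terms.

4


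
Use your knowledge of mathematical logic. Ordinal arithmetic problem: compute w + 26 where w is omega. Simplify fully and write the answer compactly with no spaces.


Compute w + 26.
Ordinal + is associative but NOT commutative; for finite n>0, n + w = w but w + n stays w+n.
w + 26 is already in normal form (a successor ordinal beyond w).
Result = w+26

w+26


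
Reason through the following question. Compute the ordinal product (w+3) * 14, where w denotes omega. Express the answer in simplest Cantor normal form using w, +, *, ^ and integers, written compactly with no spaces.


Compute (w+3) * 14.
Ordinal * is associative and left-distributive over +, but NOT commutative; for finite n>1, n*w = w but w*n stays w*n.
(w+3) * 14 = (w+3) repeated 14 times. Each intermediate +3 is absorbed by the following w; only the last survives: w*14+3.
Result = w*14+3

w*14+3


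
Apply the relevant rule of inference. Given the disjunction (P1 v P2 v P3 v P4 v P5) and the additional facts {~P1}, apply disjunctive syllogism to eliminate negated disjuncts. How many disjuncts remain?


Original disjuncts (5): P1, P2, P3, P4, P5
Negated (eliminate): ~P1
Remaining disjuncts: P2, P3, P4, P5
Count = 5 - 1 = 4

4


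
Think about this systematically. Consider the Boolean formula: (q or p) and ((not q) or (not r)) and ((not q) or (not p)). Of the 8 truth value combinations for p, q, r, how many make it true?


Evaluate all 8 assignments for p, q, r:
p=0, q=0, r=0: 0
p=0, q=0, r=1: 0
p=0, q=1, r=0: 1
p=0, q=1, r=1: 0
p=1, q=0, r=0: 1
p=1, q=0, r=1: 1
p=1, q=1, r=0: 0
p=1, q=1, r=1: 0
Satisfying count = 3

3


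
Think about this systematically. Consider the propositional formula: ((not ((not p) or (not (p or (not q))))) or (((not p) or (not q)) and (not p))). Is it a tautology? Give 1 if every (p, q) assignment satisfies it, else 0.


Check all 4 assignments:
p=0, q=0: 1
p=0, q=1: 1
p=1, q=0: 1
p=1, q=1: 1
Satisfying count = 4/4.
Tautology iff count = 4: yes.

1


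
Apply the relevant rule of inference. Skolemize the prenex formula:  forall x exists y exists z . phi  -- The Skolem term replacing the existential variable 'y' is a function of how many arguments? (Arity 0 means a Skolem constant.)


Quantifier prefix: forall x exists y exists z
'y' is existentially quantified at position 2.
Universal variables preceding it: x
Skolem function arity = 1

1


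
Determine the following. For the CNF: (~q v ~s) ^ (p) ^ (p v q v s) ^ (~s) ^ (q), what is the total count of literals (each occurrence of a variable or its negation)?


Counting literals in each clause:
Clause 1: 2 literal(s)
Clause 2: 1 literal(s)
Clause 3: 3 literal(s)
Clause 4: 1 literal(s)
Clause 5: 1 literal(s)
Total = 8

8


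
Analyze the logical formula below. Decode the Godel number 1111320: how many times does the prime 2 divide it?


Factorize 1111320 by dividing by 2 repeatedly.
Division steps: 2 divides 1111320 exactly 3 time(s).
Exponent of 2 = 3

3


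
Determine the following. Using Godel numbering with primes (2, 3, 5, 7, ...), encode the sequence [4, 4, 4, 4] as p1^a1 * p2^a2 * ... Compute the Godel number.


Encode each element as an exponent of the corresponding prime:
  2^4 = 16
  3^4 = 81
  5^4 = 625
  7^4 = 2401
Product = 16 * 81 * 625 * 2401 = 1944810000

1944810000


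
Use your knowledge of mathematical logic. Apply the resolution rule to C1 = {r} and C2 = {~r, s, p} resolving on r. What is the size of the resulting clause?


Remove r from C1 and ~r from C2.
C1 remainder: {}
C2 remainder: {s, p}
Union (resolvent): {p, s}
Resolvent has 2 literal(s).

2


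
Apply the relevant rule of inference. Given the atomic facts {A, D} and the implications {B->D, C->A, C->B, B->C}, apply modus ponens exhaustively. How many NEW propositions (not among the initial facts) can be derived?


Initial facts: {A, D}
Apply modus ponens to closure:
  (no implication fires)
Final known: {A, D}
New propositions: {(none)}
Count = 0

0


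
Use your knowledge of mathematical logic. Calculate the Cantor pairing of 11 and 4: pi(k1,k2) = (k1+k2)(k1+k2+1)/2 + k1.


k1 + k2 = 15
(k1+k2)(k1+k2+1)/2 = 15 * 16 / 2 = 120
pi = 120 + 11 = 131

131


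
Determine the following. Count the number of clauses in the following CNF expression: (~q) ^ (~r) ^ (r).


A CNF formula is a conjunction of clauses.
Clauses are separated by ^.
Counting the conjuncts: 3 clauses.

3


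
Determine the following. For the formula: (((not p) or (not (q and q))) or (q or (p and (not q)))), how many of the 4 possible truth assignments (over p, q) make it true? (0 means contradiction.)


Check all 4 assignments:
p=0, q=0: 1
p=0, q=1: 1
p=1, q=0: 1
p=1, q=1: 1
Count of True = 4

4


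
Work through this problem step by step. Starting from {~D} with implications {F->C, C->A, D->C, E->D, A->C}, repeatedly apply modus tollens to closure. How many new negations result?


Initial negated facts: {~D}
Apply modus tollens to closure:
  ~D and E->D  =>  ~E
Final negated: {~D, ~E}
New negations: {~E}
Count = 1

1


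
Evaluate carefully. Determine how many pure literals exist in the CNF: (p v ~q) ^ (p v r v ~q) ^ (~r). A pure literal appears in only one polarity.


Check each variable for pure literal status:
p: pure positive
q: pure negative
r: mixed (not pure)
Pure literal count = 2

2


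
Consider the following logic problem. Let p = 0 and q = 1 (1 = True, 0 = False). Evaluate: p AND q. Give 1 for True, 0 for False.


p = 0, q = 1
Operation: p AND q
Evaluate: 0 AND 1 = 0

0


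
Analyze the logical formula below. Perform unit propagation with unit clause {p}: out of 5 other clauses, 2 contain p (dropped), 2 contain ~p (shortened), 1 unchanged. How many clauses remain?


Satisfied (removed): 2
Shortened (remain): 2
Unchanged (remain): 1
Remaining = 2 + 1 = 3

3


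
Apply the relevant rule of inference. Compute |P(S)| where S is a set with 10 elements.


The power set of a set with n elements has 2^n elements.
|P(S)| = 2^10 = 1024

1024


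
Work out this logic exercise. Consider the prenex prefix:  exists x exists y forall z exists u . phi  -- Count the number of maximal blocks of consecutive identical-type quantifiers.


Quantifier-type sequence: E E A E  (A=forall, E=exists)
Group into maximal same-type runs:
  Ex2 | Ax1 | Ex1
Number of blocks = 3

3


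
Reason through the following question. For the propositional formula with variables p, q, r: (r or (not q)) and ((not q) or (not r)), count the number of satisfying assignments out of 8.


Evaluate all 8 assignments for p, q, r:
p=0, q=0, r=0: 1
p=0, q=0, r=1: 1
p=0, q=1, r=0: 0
p=0, q=1, r=1: 0
p=1, q=0, r=0: 1
p=1, q=0, r=1: 1
p=1, q=1, r=0: 0
p=1, q=1, r=1: 0
Satisfying count = 4

4


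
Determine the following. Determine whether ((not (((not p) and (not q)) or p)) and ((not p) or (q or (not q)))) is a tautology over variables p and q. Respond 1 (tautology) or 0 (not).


Check all 4 assignments:
p=0, q=0: 0
p=0, q=1: 1
p=1, q=0: 0
p=1, q=1: 0
Satisfying count = 1/4.
Tautology iff count = 4: no.

0


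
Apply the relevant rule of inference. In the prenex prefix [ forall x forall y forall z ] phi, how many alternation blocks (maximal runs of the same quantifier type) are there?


Quantifier-type sequence: A A A  (A=forall, E=exists)
Group into maximal same-type runs:
  Ax3
Number of blocks = 1

1


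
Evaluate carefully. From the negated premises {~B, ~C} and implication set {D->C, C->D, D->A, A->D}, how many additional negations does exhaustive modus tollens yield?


Initial negated facts: {~B, ~C}
Apply modus tollens to closure:
  ~C and D->C  =>  ~D
  ~D and A->D  =>  ~A
Final negated: {~A, ~B, ~C, ~D}
New negations: {~A, ~D}
Count = 2

2


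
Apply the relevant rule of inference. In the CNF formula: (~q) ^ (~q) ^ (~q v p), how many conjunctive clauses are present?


A CNF formula is a conjunction of clauses.
Clauses are separated by ^.
Counting the conjuncts: 3 clauses.

3


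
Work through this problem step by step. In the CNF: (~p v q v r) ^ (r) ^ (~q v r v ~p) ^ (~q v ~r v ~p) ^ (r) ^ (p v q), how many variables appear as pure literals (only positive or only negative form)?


Check each variable for pure literal status:
p: mixed (not pure)
q: mixed (not pure)
r: mixed (not pure)
Pure literal count = 0

0


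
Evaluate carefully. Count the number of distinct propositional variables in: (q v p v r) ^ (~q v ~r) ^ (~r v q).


Identify each variable that appears in the formula.
Variables found: p, q, r
Count = 3

3


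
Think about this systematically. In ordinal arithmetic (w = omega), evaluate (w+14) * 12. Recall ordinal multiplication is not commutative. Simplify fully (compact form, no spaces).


Compute (w+14) * 12.
Ordinal * is associative and left-distributive over +, but NOT commutative; for finite n>1, n*w = w but w*n stays w*n.
(w+14) * 12 = (w+14) repeated 12 times. Each intermediate +14 is absorbed by the following w; only the last survives: w*12+14.
Result = w*12+14

w*12+14


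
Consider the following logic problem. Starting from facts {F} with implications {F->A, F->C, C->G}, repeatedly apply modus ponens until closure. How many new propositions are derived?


Initial facts: {F}
Apply modus ponens to closure:
  F and F->A  =>  A
  F and F->C  =>  C
  C and C->G  =>  G
Final known: {A, C, F, G}
New propositions: {A, C, G}
Count = 3

3


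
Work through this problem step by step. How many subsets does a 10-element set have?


The power set of a set with n elements has 2^n elements.
|P(S)| = 2^10 = 1024

1024


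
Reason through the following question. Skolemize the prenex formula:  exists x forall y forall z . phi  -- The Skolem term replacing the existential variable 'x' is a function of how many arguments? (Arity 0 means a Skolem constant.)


Quantifier prefix: exists x forall y forall z
'x' is existentially quantified at position 1.
No universal quantifiers precede it.
Skolem function arity = 0 (a Skolem constant)

0


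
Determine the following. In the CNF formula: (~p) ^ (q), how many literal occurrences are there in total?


Counting literals in each clause:
Clause 1: 1 literal(s)
Clause 2: 1 literal(s)
Total = 2

2


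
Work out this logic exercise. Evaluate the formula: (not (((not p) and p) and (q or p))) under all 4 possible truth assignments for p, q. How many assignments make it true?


Check all 4 assignments:
p=0, q=0: 1
p=0, q=1: 1
p=1, q=0: 1
p=1, q=1: 1
Count of True = 4

4


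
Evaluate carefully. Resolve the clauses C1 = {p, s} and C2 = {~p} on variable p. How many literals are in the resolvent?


Remove p from C1 and ~p from C2.
C1 remainder: {s}
C2 remainder: {}
Union (resolvent): {s}
Resolvent has 1 literal(s).

1


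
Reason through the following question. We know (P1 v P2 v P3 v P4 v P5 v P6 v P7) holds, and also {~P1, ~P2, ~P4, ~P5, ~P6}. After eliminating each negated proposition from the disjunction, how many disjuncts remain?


Original disjuncts (7): P1, P2, P3, P4, P5, P6, P7
Negated (eliminate): ~P1, ~P2, ~P4, ~P5, ~P6
Remaining disjuncts: P3, P7
Count = 7 - 5 = 2

2


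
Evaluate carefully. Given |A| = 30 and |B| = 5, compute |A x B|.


The Cartesian product A x B contains all ordered pairs (a, b).
|A x B| = |A| * |B| = 30 * 5 = 150

150


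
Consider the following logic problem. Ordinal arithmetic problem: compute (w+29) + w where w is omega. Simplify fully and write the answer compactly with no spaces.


Compute (w+29) + w.
Ordinal + is associative but NOT commutative; for finite n>0, n + w = w but w + n stays w+n.
(w+29) + w = w + (29+w) = w + w = w*2 (the finite tail 29 is absorbed by the right w).
Result = w*2

w*2


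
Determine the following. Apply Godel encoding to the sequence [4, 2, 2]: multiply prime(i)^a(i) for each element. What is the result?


Encode each element as an exponent of the corresponding prime:
  2^4 = 16
  3^2 = 9
  5^2 = 25
Product = 16 * 9 * 25 = 3600

3600


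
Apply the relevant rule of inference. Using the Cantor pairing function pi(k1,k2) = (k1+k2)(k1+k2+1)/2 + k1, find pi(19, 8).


k1 + k2 = 27
(k1+k2)(k1+k2+1)/2 = 27 * 28 / 2 = 378
pi = 378 + 19 = 397

397


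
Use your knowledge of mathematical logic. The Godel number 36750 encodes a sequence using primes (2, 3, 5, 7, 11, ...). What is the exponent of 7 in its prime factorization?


Factorize 36750 by dividing by 7 repeatedly.
Division steps: 7 divides 36750 exactly 2 time(s).
Exponent of 7 = 2

2


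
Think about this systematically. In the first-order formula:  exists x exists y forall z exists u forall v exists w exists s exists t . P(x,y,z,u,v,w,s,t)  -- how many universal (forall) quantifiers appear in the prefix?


Quantifier prefix: exists x exists y forall z exists u forall v exists w exists s exists t
Mark each quantifier type:
  E E U E U E E E
Universal count = 2, Existential count = 6
Asked for universal (forall) quantifiers: 2

2


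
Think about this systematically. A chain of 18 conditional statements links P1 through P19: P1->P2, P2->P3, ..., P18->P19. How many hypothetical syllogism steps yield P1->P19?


With 18 implications in a chain connecting 19 propositions:
P1->P2, P2->P3, ..., P18->P19
Steps needed = (number of implications) - 1 = 18 - 1 = 17

17


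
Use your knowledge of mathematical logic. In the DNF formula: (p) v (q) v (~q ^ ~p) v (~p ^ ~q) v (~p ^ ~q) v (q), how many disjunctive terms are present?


A DNF formula is a disjunction of terms (conjunctions).
Terms are separated by v.
Counting the disjuncts: 6 terms.

6


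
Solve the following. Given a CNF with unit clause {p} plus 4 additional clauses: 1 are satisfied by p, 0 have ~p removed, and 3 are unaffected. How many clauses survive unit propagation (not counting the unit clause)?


Satisfied (removed): 1
Shortened (remain): 0
Unchanged (remain): 3
Remaining = 0 + 3 = 3

3


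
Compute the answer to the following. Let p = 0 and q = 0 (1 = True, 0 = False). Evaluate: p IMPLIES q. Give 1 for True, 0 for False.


p = 0, q = 0
Operation: p IMPLIES q
Evaluate: 0 IMPLIES 0 = 1

1


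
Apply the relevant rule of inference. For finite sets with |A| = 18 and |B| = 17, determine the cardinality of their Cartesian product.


The Cartesian product A x B contains all ordered pairs (a, b).
|A x B| = |A| * |B| = 18 * 17 = 306

306


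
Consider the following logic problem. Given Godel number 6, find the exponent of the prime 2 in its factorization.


Factorize 6 by dividing by 2 repeatedly.
Division steps: 2 divides 6 exactly 1 time(s).
Exponent of 2 = 1

1


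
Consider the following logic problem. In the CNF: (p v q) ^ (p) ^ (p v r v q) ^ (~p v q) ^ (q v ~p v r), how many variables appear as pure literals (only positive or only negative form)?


Check each variable for pure literal status:
p: mixed (not pure)
q: pure positive
r: pure positive
Pure literal count = 2

2


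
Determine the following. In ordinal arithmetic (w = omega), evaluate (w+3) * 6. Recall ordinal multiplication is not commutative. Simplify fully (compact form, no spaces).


Compute (w+3) * 6.
Ordinal * is associative and left-distributive over +, but NOT commutative; for finite n>1, n*w = w but w*n stays w*n.
(w+3) * 6 = (w+3) repeated 6 times. Each intermediate +3 is absorbed by the following w; only the last survives: w*6+3.
Result = w*6+3

w*6+3


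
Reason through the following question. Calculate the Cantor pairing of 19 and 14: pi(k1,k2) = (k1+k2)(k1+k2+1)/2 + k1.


k1 + k2 = 33
(k1+k2)(k1+k2+1)/2 = 33 * 34 / 2 = 561
pi = 561 + 19 = 580

580


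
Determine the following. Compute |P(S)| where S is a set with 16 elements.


The power set of a set with n elements has 2^n elements.
|P(S)| = 2^16 = 65536

65536


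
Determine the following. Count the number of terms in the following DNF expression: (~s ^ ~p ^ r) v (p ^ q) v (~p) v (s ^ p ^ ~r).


A DNF formula is a disjunction of terms (conjunctions).
Terms are separated by v.
Counting the disjuncts: 4 terms.

4


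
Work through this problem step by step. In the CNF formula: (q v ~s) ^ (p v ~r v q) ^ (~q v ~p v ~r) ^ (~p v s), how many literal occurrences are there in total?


Counting literals in each clause:
Clause 1: 2 literal(s)
Clause 2: 3 literal(s)
Clause 3: 3 literal(s)
Clause 4: 2 literal(s)
Total = 10

10


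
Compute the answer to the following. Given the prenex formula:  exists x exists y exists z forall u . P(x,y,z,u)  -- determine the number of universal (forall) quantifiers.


Quantifier prefix: exists x exists y exists z forall u
Mark each quantifier type:
  E E E U
Universal count = 1, Existential count = 3
Asked for universal (forall) quantifiers: 1

1


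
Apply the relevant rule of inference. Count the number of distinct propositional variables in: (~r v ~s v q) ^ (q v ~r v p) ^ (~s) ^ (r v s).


Identify each variable that appears in the formula.
Variables found: p, q, r, s
Count = 4

4


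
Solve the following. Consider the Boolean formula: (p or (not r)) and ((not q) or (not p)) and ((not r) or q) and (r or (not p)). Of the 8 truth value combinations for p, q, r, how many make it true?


Evaluate all 8 assignments for p, q, r:
p=0, q=0, r=0: 1
p=0, q=0, r=1: 0
p=0, q=1, r=0: 1
p=0, q=1, r=1: 0
p=1, q=0, r=0: 0
p=1, q=0, r=1: 0
p=1, q=1, r=0: 0
p=1, q=1, r=1: 0
Satisfying count = 2

2


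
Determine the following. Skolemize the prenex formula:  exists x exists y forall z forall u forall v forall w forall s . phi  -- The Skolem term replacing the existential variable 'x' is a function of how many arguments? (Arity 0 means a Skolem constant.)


Quantifier prefix: exists x exists y forall z forall u forall v forall w forall s
'x' is existentially quantified at position 1.
No universal quantifiers precede it.
Skolem function arity = 0 (a Skolem constant)

0


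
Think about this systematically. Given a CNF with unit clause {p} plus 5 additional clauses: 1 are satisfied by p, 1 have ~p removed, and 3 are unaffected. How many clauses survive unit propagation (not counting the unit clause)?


Satisfied (removed): 1
Shortened (remain): 1
Unchanged (remain): 3
Remaining = 1 + 3 = 4

4


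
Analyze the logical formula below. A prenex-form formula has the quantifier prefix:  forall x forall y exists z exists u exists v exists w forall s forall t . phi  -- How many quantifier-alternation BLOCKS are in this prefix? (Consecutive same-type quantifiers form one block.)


Quantifier-type sequence: A A E E E E A A  (A=forall, E=exists)
Group into maximal same-type runs:
  Ax2 | Ex4 | Ax2
Number of blocks = 3

3


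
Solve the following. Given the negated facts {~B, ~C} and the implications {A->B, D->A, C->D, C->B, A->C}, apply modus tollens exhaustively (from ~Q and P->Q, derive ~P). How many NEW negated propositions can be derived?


Initial negated facts: {~B, ~C}
Apply modus tollens to closure:
  ~B and A->B  =>  ~A
  ~A and D->A  =>  ~D
Final negated: {~A, ~B, ~C, ~D}
New negations: {~A, ~D}
Count = 2

2


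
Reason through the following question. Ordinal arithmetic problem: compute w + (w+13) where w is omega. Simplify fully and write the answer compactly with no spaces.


Compute w + (w+13).
Ordinal + is associative but NOT commutative; for finite n>0, n + w = w but w + n stays w+n.
w + (w+13) = (w+w) + 13 = w*2+13.
Result = w*2+13

w*2+13


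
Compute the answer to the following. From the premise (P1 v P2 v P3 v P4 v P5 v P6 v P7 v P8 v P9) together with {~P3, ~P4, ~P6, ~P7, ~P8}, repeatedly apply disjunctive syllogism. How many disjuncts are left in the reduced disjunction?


Original disjuncts (9): P1, P2, P3, P4, P5, P6, P7, P8, P9
Negated (eliminate): ~P3, ~P4, ~P6, ~P7, ~P8
Remaining disjuncts: P1, P2, P5, P9
Count = 9 - 5 = 4

4


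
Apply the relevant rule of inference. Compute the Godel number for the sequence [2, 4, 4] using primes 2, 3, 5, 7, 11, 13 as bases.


Encode each element as an exponent of the corresponding prime:
  2^2 = 4
  3^4 = 81
  5^4 = 625
Product = 4 * 81 * 625 = 202500

202500


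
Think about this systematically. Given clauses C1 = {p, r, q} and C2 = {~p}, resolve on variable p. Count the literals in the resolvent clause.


Remove p from C1 and ~p from C2.
C1 remainder: {r, q}
C2 remainder: {}
Union (resolvent): {q, r}
Resolvent has 2 literal(s).

2


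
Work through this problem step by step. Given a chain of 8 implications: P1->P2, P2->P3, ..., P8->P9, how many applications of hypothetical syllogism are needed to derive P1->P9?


With 8 implications in a chain connecting 9 propositions:
P1->P2, P2->P3, ..., P8->P9
Steps needed = (number of implications) - 1 = 8 - 1 = 7

7


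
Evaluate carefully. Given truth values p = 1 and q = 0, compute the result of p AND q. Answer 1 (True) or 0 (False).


p = 1, q = 0
Operation: p AND q
Evaluate: 1 AND 0 = 0

0


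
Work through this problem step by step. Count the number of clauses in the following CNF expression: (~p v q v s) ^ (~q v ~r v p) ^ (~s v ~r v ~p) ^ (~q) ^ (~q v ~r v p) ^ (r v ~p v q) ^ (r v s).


A CNF formula is a conjunction of clauses.
Clauses are separated by ^.
Counting the conjuncts: 7 clauses.

7


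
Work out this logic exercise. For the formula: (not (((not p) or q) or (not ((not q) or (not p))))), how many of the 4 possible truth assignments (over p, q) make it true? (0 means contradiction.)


Check all 4 assignments:
p=0, q=0: 0
p=0, q=1: 0
p=1, q=0: 1
p=1, q=1: 0
Count of True = 1

1


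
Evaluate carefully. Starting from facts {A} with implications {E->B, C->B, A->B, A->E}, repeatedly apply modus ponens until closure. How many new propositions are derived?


Initial facts: {A}
Apply modus ponens to closure:
  A and A->B  =>  B
  A and A->E  =>  E
Final known: {A, B, E}
New propositions: {B, E}
Count = 2

2


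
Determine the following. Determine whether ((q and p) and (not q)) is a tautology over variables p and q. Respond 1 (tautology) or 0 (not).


Check all 4 assignments:
p=0, q=0: 0
p=0, q=1: 0
p=1, q=0: 0
p=1, q=1: 0
Satisfying count = 0/4.
Tautology iff count = 4: no.

0


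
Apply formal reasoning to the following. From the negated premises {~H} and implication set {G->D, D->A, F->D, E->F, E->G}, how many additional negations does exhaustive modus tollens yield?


Initial negated facts: {~H}
Apply modus tollens to closure:
  (no implication fires)
Final negated: {~H}
New negations: {(none)}
Count = 0

0
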